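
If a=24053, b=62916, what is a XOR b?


24053 ^ 62916 = 43057

43057


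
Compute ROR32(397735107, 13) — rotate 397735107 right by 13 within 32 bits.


Rotate 0b10111101101001111010011000011 right by 13 (32-bit) = 0b10100110000110001011110110100111 = 2786639271

2786639271


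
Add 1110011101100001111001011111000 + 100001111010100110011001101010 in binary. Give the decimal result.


1110011101100001111001011111000 + 100001111010100110011001101010 = 10010101100110110101100101100010 = 2509986146

2509986146


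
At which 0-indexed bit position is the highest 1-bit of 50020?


0b1100001101100100. Highest set bit at position 15

15


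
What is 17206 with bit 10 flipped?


17206 ^ (1 << 10) = 17206 ^ 1024 = 18230

18230


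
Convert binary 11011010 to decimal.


11011010 in decimal = 218

218


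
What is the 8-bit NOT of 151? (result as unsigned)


~0b10010111 = 0b1101000 = 104 (8-bit unsigned)

104


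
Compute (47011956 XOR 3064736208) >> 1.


Step 1: 47011956 ^ 3064736208 = 3026284964
Step 2: 3026284964 >> 1 = 1513142482

1513142482


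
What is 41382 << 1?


0b1010000110100110 << 1 = 0b10100001101001100 = 82764

82764


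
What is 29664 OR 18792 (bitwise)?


0b111001111100000 | 0b100100101101000 = 0b111101111101000 = 31720

31720


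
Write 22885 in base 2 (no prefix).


22885 = 101100101100101 in binary

101100101100101


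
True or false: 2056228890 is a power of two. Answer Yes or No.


0b1111010100011111001000000011010. Multiple bits set => No

No


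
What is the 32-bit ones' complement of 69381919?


69381919 ^ 4294967295 = 4225585376

4225585376


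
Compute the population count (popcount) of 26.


0b11010 has 3 set bits

3


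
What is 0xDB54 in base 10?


DB54 hex = 56148 decimal

56148


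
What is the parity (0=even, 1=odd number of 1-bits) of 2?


0b10 has 1 ones => parity 1

1


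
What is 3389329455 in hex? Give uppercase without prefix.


3389329455 = CA05102F hex

CA05102F


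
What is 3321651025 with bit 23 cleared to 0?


3321651025 & ~(1 << 23) = 3313262417

3313262417


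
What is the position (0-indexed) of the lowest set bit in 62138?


0b1111001010111010. Lowest set bit at position 1

1


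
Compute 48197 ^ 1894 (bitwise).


0b1011110001000101 ^ 0b11101100110 = 0b1011101100100011 = 47907

47907


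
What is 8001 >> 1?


0b1111101000001 >> 1 = 0b111110100000 = 4000

4000


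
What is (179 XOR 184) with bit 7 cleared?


Step 1: 179 ^ 184 = 11
Step 2: 11 & ~(1 << 7) = 11

11


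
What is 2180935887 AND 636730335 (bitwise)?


0b10000001111111100111000011001111 & 0b100101111100111011101111011111 = 0b1111100100011000011001111 = 32649423

32649423


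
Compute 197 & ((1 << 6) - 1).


197 & 63 = 5

5


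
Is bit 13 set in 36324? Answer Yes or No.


0b1000110111100100, bit 13 = 0. No

No


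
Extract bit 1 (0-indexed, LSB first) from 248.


0b11111000, position 1 = 0

0


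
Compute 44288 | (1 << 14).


44288 | (1 << 14) = 44288 | 16384 = 60672

60672


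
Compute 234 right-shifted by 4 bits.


0b11101010 >> 4 = 0b1110 = 14

14


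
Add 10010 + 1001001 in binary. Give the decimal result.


10010 + 1001001 = 1011011 = 91

91


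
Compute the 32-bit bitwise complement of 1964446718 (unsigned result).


~0b1110101000101110001001111111110 = 0b10001010111010001110110000000001 = 2330520577 (32-bit unsigned)

2330520577


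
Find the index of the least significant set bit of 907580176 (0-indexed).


0b110110000110001001001100010000. Lowest set bit at position 4

4


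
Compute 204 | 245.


0b11001100 | 0b11110101 = 0b11111101 = 253

253


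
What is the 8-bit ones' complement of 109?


109 ^ 255 = 146

146


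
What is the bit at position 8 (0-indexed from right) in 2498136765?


0b10010100111001101000101010111101, position 8 = 0

0


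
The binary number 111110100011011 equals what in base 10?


111110100011011 in decimal = 32027

32027


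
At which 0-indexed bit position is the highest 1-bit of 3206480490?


0b10111111000111110000001001101010. Highest set bit at position 31

31


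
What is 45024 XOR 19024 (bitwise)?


0b1010111111100000 ^ 0b100101001010000 = 0b1110010110110000 = 58800

58800


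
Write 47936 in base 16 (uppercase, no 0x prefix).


47936 = BB40 hex

BB40


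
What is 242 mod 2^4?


242 & 15 = 2

2


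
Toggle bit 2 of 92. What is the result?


92 ^ (1 << 2) = 92 ^ 4 = 88

88


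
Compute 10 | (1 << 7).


10 | (1 << 7) = 10 | 128 = 138

138


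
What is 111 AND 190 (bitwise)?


0b1101111 & 0b10111110 = 0b101110 = 46

46


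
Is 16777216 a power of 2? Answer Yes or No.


0b1000000000000000000000000. Only one bit set => Yes

Yes


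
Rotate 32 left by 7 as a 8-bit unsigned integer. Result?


Rotate 0b100000 left by 7 (8-bit) = 0b10000 = 16

16


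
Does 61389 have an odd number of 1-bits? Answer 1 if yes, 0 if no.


0b1110111111001101 has 12 ones => parity 0

0


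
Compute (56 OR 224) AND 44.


Step 1: 56 | 224 = 248
Step 2: 248 & 44 = 40

40


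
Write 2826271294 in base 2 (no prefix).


2826271294 = 10101000011101010111101000111110 in binary

10101000011101010111101000111110


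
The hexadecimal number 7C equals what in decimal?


7C hex = 124 decimal

124


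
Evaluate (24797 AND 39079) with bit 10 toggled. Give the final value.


Step 1: 24797 & 39079 = 133
Step 2: 133 ^ (1 << 10) = 133 ^ 1024 = 1157

1157


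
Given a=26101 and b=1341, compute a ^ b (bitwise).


26101 ^ 1341 = 24776

24776


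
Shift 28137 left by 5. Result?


0b110110111101001 << 5 = 0b11011011110100100000 = 900384

900384


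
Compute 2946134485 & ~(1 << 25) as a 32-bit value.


2946134485 & ~(1 << 25) = 2912580053

2912580053


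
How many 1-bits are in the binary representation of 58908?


0b1110011000011100 has 8 set bits

8


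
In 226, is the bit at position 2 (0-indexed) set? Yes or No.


0b11100010, bit 2 = 0. No

No


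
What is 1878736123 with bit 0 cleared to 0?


1878736123 & ~(1 << 0) = 1878736122

1878736122


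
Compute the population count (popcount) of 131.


0b10000011 has 3 set bits

3


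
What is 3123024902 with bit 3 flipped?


3123024902 ^ (1 << 3) = 3123024902 ^ 8 = 3123024910

3123024910


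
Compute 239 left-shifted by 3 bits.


0b11101111 << 3 = 0b11101111000 = 1912

1912


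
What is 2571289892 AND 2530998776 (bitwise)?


0b10011001010000101100010100100100 & 0b10010110110110111111100111111000 = 0b10010000010000101100000100100000 = 2420293920

2420293920


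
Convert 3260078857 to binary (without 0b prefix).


3260078857 = 11000010010100001101101100001001 in binary

11000010010100001101101100001001


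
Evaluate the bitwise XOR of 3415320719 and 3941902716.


0b11001011100100011010100010001111 ^ 0b11101010111101001010100101111100 = 0b100001011001010000000111110011 = 560267763

560267763


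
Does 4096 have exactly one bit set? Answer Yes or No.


0b1000000000000. Only one bit set => Yes

Yes


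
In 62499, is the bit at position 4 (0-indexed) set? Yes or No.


0b1111010000100011, bit 4 = 0. No

No


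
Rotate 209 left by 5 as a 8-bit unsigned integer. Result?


Rotate 0b11010001 left by 5 (8-bit) = 0b111010 = 58

58


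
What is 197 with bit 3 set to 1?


197 | (1 << 3) = 197 | 8 = 205

205


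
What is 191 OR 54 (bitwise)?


0b10111111 | 0b110110 = 0b10111111 = 191

191


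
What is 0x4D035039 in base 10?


4D035039 hex = 1292062777 decimal

1292062777


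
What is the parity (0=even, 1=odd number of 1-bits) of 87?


0b1010111 has 5 ones => parity 1

1


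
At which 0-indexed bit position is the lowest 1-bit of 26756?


0b110100010000100. Lowest set bit at position 2

2


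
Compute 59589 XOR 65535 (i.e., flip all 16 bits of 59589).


59589 ^ 65535 = 5946

5946


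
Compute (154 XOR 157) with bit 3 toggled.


Step 1: 154 ^ 157 = 7
Step 2: 7 ^ (1 << 3) = 7 ^ 8 = 15

15


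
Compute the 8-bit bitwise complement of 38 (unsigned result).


~0b100110 = 0b11011001 = 217 (8-bit unsigned)

217


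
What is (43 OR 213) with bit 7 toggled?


Step 1: 43 | 213 = 255
Step 2: 255 ^ (1 << 7) = 255 ^ 128 = 127

127


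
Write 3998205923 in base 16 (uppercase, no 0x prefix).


3998205923 = EE4FC7E3 hex

EE4FC7E3


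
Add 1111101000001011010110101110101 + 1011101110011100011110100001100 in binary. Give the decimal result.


1111101000001011010110101110101 + 1011101110011100011110100001100 = 11011010110100111110101010000001 = 3671321217

3671321217


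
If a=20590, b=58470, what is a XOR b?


20590 ^ 58470 = 46088

46088


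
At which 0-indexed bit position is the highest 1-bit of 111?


0b1101111. Highest set bit at position 6

6


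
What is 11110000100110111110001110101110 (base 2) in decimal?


11110000100110111110001110101110 in decimal = 4036748206

4036748206


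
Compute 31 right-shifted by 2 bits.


0b11111 >> 2 = 0b111 = 7

7


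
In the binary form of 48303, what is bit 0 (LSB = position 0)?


0b1011110010101111, position 0 = 1

1


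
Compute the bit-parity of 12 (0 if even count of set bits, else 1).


0b1100 has 2 ones => parity 0

0


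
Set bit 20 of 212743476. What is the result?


212743476 | (1 << 20) = 212743476 | 1048576 = 213792052

213792052


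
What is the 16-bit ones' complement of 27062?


27062 ^ 65535 = 38473

38473


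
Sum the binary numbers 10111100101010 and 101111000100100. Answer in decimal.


10111100101010 + 101111000100100 = 1000110101001110 = 36174

36174


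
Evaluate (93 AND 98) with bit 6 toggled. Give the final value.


Step 1: 93 & 98 = 64
Step 2: 64 ^ (1 << 6) = 64 ^ 64 = 0

0


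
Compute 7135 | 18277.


0b1101111011111 | 0b100011101100101 = 0b101111111111111 = 24575

24575


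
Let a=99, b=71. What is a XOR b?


99 ^ 71 = 36

36


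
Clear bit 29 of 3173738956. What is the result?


3173738956 & ~(1 << 29) = 2636868044

2636868044


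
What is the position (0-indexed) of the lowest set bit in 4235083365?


0b11111100011011100011111001100101. Lowest set bit at position 0

0


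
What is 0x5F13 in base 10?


5F13 hex = 24339 decimal

24339


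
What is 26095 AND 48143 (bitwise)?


0b110010111101111 & 0b1011110000001111 = 0b10010000001111 = 9231

9231


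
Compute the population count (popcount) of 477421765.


0b11100011101001110000011000101 has 14 set bits

14


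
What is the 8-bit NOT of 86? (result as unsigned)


~0b1010110 = 0b10101001 = 169 (8-bit unsigned)

169


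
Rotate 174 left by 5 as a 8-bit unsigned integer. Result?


Rotate 0b10101110 left by 5 (8-bit) = 0b11010101 = 213

213


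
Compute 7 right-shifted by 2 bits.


0b111 >> 2 = 0b1 = 1

1


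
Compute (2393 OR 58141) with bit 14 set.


Step 1: 2393 | 58141 = 60253
Step 2: 60253 | (1 << 14) = 60253 | 16384 = 60253

60253


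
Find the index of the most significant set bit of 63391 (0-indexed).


0b1111011110011111. Highest set bit at position 15

15


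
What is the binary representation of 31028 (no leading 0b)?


31028 = 111100100110100 in binary

111100100110100


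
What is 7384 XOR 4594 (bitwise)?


0b1110011011000 ^ 0b1000111110010 = 0b110100101010 = 3370

3370


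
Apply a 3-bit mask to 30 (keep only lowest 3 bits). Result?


30 & 7 = 6

6


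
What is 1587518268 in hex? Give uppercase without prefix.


1587518268 = 5E9F9B3C hex

5E9F9B3C


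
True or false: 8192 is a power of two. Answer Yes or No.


0b10000000000000. Only one bit set => Yes

Yes


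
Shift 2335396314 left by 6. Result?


0b10001011001100110101000111011010 << 6 = 0b10001011001100110101000111011010000000 = 149465364096

149465364096


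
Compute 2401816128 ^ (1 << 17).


2401816128 ^ (1 << 17) = 2401816128 ^ 131072 = 2401947200

2401947200


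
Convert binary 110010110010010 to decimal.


110010110010010 in decimal = 26002

26002


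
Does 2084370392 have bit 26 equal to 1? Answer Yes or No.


0b1111100001111001111011111011000, bit 26 = 1. Yes

Yes


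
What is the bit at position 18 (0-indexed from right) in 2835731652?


0b10101001000001011101010011000100, position 18 = 1

1


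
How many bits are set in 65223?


0b1111111011000111 has 12 set bits

12


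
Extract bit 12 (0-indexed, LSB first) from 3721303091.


0b11011101110011101001010000110011, position 12 = 1

1


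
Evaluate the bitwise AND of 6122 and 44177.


0b1011111101010 & 0b1010110010010001 = 0b10010000000 = 1152

1152


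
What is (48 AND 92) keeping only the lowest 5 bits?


Step 1: 48 & 92 = 16
Step 2: 16 & 31 = 16

16


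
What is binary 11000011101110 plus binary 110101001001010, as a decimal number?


11000011101110 + 110101001001010 = 1001101100111000 = 39736

39736


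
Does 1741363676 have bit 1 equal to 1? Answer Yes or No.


0b1100111110010110001100111011100, bit 1 = 0. No

No


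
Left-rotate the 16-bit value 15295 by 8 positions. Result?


Rotate 0b11101110111111 left by 8 (16-bit) = 0b1011111100111011 = 48955

48955


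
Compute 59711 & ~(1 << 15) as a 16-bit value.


59711 & ~(1 << 15) = 26943

26943


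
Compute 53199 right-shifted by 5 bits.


0b1100111111001111 >> 5 = 0b11001111110 = 1662

1662


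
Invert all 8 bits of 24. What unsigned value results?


24 ^ 255 = 231

231


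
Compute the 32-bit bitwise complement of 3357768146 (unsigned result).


~0b11001000001000110111100111010010 = 0b110111110111001000011000101101 = 937199149 (32-bit unsigned)

937199149


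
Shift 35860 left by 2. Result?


0b1000110000010100 << 2 = 0b100011000001010000 = 143440

143440


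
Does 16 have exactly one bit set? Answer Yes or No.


0b10000. Only one bit set => Yes

Yes


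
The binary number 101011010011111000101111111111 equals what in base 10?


101011010011111000101111111111 in decimal = 726633471

726633471


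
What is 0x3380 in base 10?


3380 hex = 13184 decimal

13184


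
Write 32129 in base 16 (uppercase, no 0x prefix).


32129 = 7D81 hex

7D81


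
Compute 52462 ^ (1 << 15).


52462 ^ (1 << 15) = 52462 ^ 32768 = 19694

19694


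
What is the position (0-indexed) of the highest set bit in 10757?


0b10101000000101. Highest set bit at position 13

13


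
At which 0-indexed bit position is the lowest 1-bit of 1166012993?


0b1000101011111111111001001000001. Lowest set bit at position 0

0


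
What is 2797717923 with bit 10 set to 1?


2797717923 | (1 << 10) = 2797717923 | 1024 = 2797718947

2797718947


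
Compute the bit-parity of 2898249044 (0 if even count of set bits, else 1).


0b10101100101111111100010101010100 has 18 ones => parity 0

0


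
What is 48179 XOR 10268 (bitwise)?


0b1011110000110011 ^ 0b10100000011100 = 0b1001010000101111 = 37935

37935


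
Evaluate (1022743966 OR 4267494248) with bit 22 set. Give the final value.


Step 1: 1022743966 | 4267494248 = 4278050814
Step 2: 4278050814 | (1 << 22) = 4278050814 | 4194304 = 4278050814

4278050814


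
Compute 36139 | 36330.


0b1000110100101011 | 0b1000110111101010 = 0b1000110111101011 = 36331

36331


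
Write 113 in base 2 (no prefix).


113 = 1110001 in binary

1110001


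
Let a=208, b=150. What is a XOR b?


208 ^ 150 = 70

70


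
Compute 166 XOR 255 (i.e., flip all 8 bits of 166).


166 ^ 255 = 89

89


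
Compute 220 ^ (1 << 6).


220 ^ (1 << 6) = 220 ^ 64 = 156

156


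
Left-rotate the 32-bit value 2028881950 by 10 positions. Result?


Rotate 0b1111000111011100100100000011110 left by 10 (32-bit) = 0b10111001001000000111100111100011 = 3105913315

3105913315


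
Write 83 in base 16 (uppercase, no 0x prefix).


83 = 53 hex

53


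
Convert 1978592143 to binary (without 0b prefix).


1978592143 = 1110101111011101110101110001111 in binary

1110101111011101110101110001111


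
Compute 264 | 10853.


0b100001000 | 0b10101001100101 = 0b10101101101101 = 11117

11117


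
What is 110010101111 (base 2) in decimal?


110010101111 in decimal = 3247

3247


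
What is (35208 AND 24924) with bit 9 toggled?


Step 1: 35208 & 24924 = 264
Step 2: 264 ^ (1 << 9) = 264 ^ 512 = 776

776


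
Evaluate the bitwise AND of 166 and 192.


0b10100110 & 0b11000000 = 0b10000000 = 128

128


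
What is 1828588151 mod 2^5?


1828588151 & 31 = 23

23


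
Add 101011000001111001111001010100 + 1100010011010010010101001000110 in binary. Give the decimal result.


101011000001111001111001010100 + 1100010011010010010101001000110 = 10001101011100001100100010011010 = 2372978842

2372978842


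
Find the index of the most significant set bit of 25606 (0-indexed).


0b110010000000110. Highest set bit at position 14

14


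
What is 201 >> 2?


0b11001001 >> 2 = 0b110010 = 50

50


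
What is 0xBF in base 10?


BF hex = 191 decimal

191


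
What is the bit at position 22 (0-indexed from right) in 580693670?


0b100010100111001010111010100110, position 22 = 0

0


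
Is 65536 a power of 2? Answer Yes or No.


0b10000000000000000. Only one bit set => Yes

Yes


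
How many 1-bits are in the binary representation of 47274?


0b1011100010101010 has 8 set bits

8


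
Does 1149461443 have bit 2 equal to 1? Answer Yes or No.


0b1000100100000110110001111000011, bit 2 = 0. No

No


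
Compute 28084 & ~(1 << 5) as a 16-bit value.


28084 & ~(1 << 5) = 28052

28052


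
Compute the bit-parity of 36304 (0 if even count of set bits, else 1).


0b1000110111010000 has 7 ones => parity 1

1


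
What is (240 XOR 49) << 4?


Step 1: 240 ^ 49 = 193
Step 2: 193 << 4 = 3088

3088


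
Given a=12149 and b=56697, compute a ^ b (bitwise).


12149 ^ 56697 = 61964

61964


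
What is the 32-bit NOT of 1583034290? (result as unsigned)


~0b1011110010110110010111110110010 = 0b10100001101001001101000001001101 = 2711933005 (32-bit unsigned)

2711933005


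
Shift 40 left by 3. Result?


0b101000 << 3 = 0b101000000 = 320

320


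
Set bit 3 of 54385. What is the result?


54385 | (1 << 3) = 54385 | 8 = 54393

54393


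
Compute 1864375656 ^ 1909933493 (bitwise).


0b1101111001000000001110101101000 ^ 0b1110001110101110100010110110101 = 0b11110111101110101100011011101 = 519526621

519526621


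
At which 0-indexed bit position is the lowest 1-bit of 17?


0b10001. Lowest set bit at position 0

0


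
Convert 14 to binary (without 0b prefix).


14 = 1110 in binary

1110


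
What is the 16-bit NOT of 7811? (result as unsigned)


~0b1111010000011 = 0b1110000101111100 = 57724 (16-bit unsigned)

57724


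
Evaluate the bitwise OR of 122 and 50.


0b1111010 | 0b110010 = 0b1111010 = 122

122


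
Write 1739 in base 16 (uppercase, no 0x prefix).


1739 = 6CB hex

6CB


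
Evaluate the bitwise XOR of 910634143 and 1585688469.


0b110110010001110010110010011111 ^ 0b1011110100000111010111110010101 = 0b1101000110001001000001100001010 = 1757709066

1757709066


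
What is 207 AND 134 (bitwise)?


0b11001111 & 0b10000110 = 0b10000110 = 134

134


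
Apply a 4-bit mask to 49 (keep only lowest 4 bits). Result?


49 & 15 = 1

1


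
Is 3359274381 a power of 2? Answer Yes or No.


0b11001000001110100111010110001101. Multiple bits set => No

No


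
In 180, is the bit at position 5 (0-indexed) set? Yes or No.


0b10110100, bit 5 = 1. Yes

Yes


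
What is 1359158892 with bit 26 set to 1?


1359158892 | (1 << 26) = 1359158892 | 67108864 = 1426267756

1426267756


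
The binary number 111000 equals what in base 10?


111000 in decimal = 56

56


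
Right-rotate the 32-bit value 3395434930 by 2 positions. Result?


Rotate 0b11001010011000100011100110110010 right by 2 (32-bit) = 0b10110010100110001000111001101100 = 2996342380

2996342380


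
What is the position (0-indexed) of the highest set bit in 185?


0b10111001. Highest set bit at position 7

7


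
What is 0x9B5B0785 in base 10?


9B5B0785 hex = 2606434181 decimal

2606434181


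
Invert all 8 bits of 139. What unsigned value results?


139 ^ 255 = 116

116


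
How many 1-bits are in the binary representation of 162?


0b10100010 has 3 set bits

3


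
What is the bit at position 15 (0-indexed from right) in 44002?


0b1010101111100010, position 15 = 1

1


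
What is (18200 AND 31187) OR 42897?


Step 1: 18200 & 31187 = 16656
Step 2: 16656 | 42897 = 59281

59281


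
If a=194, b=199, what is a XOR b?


194 ^ 199 = 5

5


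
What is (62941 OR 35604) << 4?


Step 1: 62941 | 35604 = 65501
Step 2: 65501 << 4 = 1048016

1048016


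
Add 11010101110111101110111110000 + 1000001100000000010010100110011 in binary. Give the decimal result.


11010101110111101110111110000 + 1000001100000000010010100110011 = 1011100001111000000001100100011 = 1547436835

1547436835


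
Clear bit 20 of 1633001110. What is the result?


1633001110 & ~(1 << 20) = 1631952534

1631952534


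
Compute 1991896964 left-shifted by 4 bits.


0b1110110101110011110111110000100 << 4 = 0b11101101011100111101111100001000000 = 31870351424

31870351424


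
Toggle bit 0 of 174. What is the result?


174 ^ (1 << 0) = 174 ^ 1 = 175

175


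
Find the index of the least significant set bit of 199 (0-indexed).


0b11000111. Lowest set bit at position 0

0


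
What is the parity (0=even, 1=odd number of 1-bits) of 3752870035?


0b11011111101100000100000010010011 has 15 ones => parity 1

1


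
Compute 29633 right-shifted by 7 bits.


0b111001111000001 >> 7 = 0b11100111 = 231

231


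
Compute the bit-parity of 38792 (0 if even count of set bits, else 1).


0b1001011110001000 has 7 ones => parity 1

1


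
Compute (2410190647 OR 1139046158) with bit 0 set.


Step 1: 2410190647 | 1139046158 = 3488413503
Step 2: 3488413503 | (1 << 0) = 3488413503 | 1 = 3488413503

3488413503


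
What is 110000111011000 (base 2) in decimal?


110000111011000 in decimal = 25048

25048


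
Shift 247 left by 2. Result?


0b11110111 << 2 = 0b1111011100 = 988

988


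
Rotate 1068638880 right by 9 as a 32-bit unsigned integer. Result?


Rotate 0b111111101100100010001010100000 right by 9 (32-bit) = 0b1010000000111111101100100010001 = 1344264465

1344264465


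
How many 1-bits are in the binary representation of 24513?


0b101111111000001 has 9 set bits

9


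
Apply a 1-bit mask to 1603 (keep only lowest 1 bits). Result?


1603 & 1 = 1

1


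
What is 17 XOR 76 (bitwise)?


0b10001 ^ 0b1001100 = 0b1011101 = 93

93


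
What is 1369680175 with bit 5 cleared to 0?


1369680175 & ~(1 << 5) = 1369680143

1369680143


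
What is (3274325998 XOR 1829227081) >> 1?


Step 1: 3274325998 ^ 1829227081 = 2922247591
Step 2: 2922247591 >> 1 = 1461123795

1461123795


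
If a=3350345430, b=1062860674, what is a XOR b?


3350345430 ^ 1062860674 = 4176200020

4176200020


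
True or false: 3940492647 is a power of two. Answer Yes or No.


0b11101010110111110010010101100111. Multiple bits set => No

No


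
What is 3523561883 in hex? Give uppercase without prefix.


3523561883 = D205499B hex

D205499B


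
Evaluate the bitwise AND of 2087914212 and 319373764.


0b1111100011100110000101011100100 & 0b10011000010010100000111000100 = 0b10000000000010000000011000100 = 268501188

268501188


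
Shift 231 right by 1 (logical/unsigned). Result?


0b11100111 >> 1 = 0b1110011 = 115

115


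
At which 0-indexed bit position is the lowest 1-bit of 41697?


0b1010001011100001. Lowest set bit at position 0

0


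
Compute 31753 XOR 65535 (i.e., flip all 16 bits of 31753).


31753 ^ 65535 = 33782

33782


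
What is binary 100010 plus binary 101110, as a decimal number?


100010 + 101110 = 1010000 = 80

80


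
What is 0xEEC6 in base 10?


EEC6 hex = 61126 decimal

61126


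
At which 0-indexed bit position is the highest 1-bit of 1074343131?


0b1000000000010010010110011011011. Highest set bit at position 30

30


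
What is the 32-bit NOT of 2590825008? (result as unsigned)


~0b10011010011011001101101000110000 = 0b1100101100100110010010111001111 = 1704142287 (32-bit unsigned)

1704142287


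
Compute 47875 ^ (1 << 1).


47875 ^ (1 << 1) = 47875 ^ 2 = 47873

47873


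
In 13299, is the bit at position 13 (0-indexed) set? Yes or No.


0b11001111110011, bit 13 = 1. Yes

Yes


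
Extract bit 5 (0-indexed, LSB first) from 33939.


0b1000010010010011, position 5 = 0

0


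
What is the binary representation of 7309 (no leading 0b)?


7309 = 1110010001101 in binary

1110010001101


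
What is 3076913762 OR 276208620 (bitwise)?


0b10110111011001011111101001100010 | 0b10000011101101001101111101100 = 0b10110111011101111111101111101110 = 3078093806

3078093806


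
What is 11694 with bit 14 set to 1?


11694 | (1 << 14) = 11694 | 16384 = 28078

28078


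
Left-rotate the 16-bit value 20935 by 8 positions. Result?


Rotate 0b101000111000111 left by 8 (16-bit) = 0b1100011101010001 = 51025

51025


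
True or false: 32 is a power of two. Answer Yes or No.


0b100000. Only one bit set => Yes

Yes


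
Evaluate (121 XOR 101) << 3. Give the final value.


Step 1: 121 ^ 101 = 28
Step 2: 28 << 3 = 224

224


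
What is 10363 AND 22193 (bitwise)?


0b10100001111011 & 0b101011010110001 = 0b110001 = 49

49


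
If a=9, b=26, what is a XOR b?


9 ^ 26 = 19

19


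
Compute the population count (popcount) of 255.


0b11111111 has 8 set bits

8


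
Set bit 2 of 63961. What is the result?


63961 | (1 << 2) = 63961 | 4 = 63965

63965


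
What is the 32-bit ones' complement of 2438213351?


2438213351 ^ 4294967295 = 1856753944

1856753944


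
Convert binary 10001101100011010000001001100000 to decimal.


10001101100011010000001001100000 in decimal = 2374828640

2374828640


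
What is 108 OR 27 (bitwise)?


0b1101100 | 0b11011 = 0b1111111 = 127

127


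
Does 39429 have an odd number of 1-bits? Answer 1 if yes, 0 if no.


0b1001101000000101 has 6 ones => parity 0

0


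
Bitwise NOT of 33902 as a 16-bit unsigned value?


~0b1000010001101110 = 0b111101110010001 = 31633 (16-bit unsigned)

31633


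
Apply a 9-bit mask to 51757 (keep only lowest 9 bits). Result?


51757 & 511 = 45

45


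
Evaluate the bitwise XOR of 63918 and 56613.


0b1111100110101110 ^ 0b1101110100100101 = 0b10010010001011 = 9355

9355


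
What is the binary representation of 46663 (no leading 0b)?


46663 = 1011011001000111 in binary

1011011001000111


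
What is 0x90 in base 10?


90 hex = 144 decimal

144


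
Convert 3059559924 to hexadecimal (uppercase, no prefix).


3059559924 = B65D2DF4 hex

B65D2DF4


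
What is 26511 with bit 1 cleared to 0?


26511 & ~(1 << 1) = 26509

26509


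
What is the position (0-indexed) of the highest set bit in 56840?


0b1101111000001000. Highest set bit at position 15

15


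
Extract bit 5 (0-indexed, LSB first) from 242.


0b11110010, position 5 = 1

1


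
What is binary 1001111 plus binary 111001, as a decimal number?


1001111 + 111001 = 10001000 = 136

136


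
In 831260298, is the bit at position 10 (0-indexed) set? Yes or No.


0b110001100011000000011010001010, bit 10 = 1. Yes

Yes


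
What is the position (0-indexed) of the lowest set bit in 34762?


0b1000011111001010. Lowest set bit at position 1

1


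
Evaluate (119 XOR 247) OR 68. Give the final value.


Step 1: 119 ^ 247 = 128
Step 2: 128 | 68 = 196

196


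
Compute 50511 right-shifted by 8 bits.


0b1100010101001111 >> 8 = 0b11000101 = 197

197


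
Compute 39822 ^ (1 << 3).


39822 ^ (1 << 3) = 39822 ^ 8 = 39814

39814


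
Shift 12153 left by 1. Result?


0b10111101111001 << 1 = 0b101111011110010 = 24306

24306


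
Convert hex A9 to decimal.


A9 hex = 169 decimal

169


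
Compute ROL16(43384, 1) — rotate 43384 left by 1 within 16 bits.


Rotate 0b1010100101111000 left by 1 (16-bit) = 0b101001011110001 = 21233

21233


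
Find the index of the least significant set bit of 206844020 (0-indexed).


0b1100010101000011000001110100. Lowest set bit at position 2

2


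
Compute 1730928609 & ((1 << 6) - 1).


1730928609 & 63 = 33

33


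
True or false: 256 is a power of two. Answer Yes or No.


0b100000000. Only one bit set => Yes

Yes


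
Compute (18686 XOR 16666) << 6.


Step 1: 18686 ^ 16666 = 2532
Step 2: 2532 << 6 = 162048

162048


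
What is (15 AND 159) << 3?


Step 1: 15 & 159 = 15
Step 2: 15 << 3 = 120

120


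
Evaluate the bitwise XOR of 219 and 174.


0b11011011 ^ 0b10101110 = 0b1110101 = 117

117


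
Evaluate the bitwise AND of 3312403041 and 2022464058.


0b11000101011011110100001001100001 & 0b1111000100011000101101000111010 = 0b1000000000011000100001000100000 = 1074545184

1074545184


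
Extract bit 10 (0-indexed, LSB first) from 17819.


0b100010110011011, position 10 = 1

1


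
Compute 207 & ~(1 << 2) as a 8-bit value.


207 & ~(1 << 2) = 203

203


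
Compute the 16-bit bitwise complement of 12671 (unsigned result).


~0b11000101111111 = 0b1100111010000000 = 52864 (16-bit unsigned)

52864


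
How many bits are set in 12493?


0b11000011001101 has 7 set bits

7


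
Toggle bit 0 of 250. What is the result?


250 ^ (1 << 0) = 250 ^ 1 = 251

251


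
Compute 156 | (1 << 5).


156 | (1 << 5) = 156 | 32 = 188

188


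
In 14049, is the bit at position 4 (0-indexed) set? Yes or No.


0b11011011100001, bit 4 = 0. No

No


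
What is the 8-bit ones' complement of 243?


243 ^ 255 = 12

12


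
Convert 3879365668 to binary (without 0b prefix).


3879365668 = 11100111001110100110110000100100 in binary

11100111001110100110110000100100


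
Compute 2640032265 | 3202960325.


0b10011101010110111011001000001001 | 0b10111110111010010100101111000101 = 0b10111111111110111111101111001101 = 3220962253

3220962253


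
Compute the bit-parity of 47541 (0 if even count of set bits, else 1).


0b1011100110110101 has 10 ones => parity 0

0


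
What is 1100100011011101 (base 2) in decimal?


1100100011011101 in decimal = 51421

51421


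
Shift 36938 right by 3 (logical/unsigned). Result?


0b1001000001001010 >> 3 = 0b1001000001001 = 4617

4617


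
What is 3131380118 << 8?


0b10111010101001010001000110010110 << 8 = 0b1011101010100101000100011001011000000000 = 801633310208

801633310208


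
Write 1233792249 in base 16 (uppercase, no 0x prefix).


1233792249 = 498A2CF9 hex

498A2CF9


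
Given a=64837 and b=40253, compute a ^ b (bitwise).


64837 ^ 40253 = 24696

24696


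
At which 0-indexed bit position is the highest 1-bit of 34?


0b100010. Highest set bit at position 5

5


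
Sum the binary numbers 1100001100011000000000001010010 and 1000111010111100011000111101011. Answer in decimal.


1100001100011000000000001010010 + 1000111010111100011000111101011 = 10101000111010100011001000111101 = 2833920573

2833920573


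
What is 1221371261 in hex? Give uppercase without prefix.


1221371261 = 48CCA57D hex

48CCA57D


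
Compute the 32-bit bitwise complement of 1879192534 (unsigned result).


~0b1110000000000100011001111010110 = 0b10001111111111011100110000101001 = 2415774761 (32-bit unsigned)

2415774761


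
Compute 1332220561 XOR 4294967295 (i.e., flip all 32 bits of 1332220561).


1332220561 ^ 4294967295 = 2962746734

2962746734


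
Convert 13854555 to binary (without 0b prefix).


13854555 = 110100110110011101011011 in binary

110100110110011101011011


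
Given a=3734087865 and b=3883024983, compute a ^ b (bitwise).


3734087865 ^ 3883024983 = 971238126

971238126


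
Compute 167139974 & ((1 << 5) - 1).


167139974 & 31 = 6

6


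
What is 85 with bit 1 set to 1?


85 | (1 << 1) = 85 | 2 = 87

87


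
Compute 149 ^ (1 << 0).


149 ^ (1 << 0) = 149 ^ 1 = 148

148


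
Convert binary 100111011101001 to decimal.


100111011101001 in decimal = 20201

20201


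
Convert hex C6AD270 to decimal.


C6AD270 hex = 208327280 decimal

208327280


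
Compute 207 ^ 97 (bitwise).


0b11001111 ^ 0b1100001 = 0b10101110 = 174

174


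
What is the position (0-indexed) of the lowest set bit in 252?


0b11111100. Lowest set bit at position 2

2


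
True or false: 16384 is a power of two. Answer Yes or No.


0b100000000000000. Only one bit set => Yes

Yes


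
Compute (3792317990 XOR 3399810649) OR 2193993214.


Step 1: 3792317990 ^ 3399810649 = 682545279
Step 2: 682545279 | 2193993214 = 2867854847

2867854847


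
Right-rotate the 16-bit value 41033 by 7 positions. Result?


Rotate 0b1010000001001001 right by 7 (16-bit) = 0b1001001101000000 = 37696

37696


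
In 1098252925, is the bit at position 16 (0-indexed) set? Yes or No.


0b1000001011101100000001001111101, bit 16 = 0. No

No


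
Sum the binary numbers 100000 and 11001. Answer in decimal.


100000 + 11001 = 111001 = 57

57


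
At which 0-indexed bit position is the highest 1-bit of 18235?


0b100011100111011. Highest set bit at position 14

14


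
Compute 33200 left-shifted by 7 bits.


0b1000000110110000 << 7 = 0b10000001101100000000000 = 4249600

4249600


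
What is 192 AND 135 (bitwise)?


0b11000000 & 0b10000111 = 0b10000000 = 128

128


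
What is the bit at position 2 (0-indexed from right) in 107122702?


0b110011000101001000000001110, position 2 = 1

1


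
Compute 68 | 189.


0b1000100 | 0b10111101 = 0b11111101 = 253

253


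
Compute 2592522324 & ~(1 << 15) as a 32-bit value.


2592522324 & ~(1 << 15) = 2592489556

2592489556


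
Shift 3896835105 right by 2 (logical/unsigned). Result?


0b11101000010001001111110000100001 >> 2 = 0b111010000100010011111100001000 = 974208776

974208776


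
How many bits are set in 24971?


0b110000110001011 has 7 set bits

7


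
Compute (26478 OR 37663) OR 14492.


Step 1: 26478 | 37663 = 63359
Step 2: 63359 | 14492 = 65535

65535


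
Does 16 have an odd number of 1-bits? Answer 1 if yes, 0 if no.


0b10000 has 1 ones => parity 1

1


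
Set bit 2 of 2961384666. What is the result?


2961384666 | (1 << 2) = 2961384666 | 4 = 2961384670

2961384670


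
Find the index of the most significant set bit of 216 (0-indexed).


0b11011000. Highest set bit at position 7

7


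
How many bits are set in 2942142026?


0b10101111010111011000011001001010 has 17 set bits

17


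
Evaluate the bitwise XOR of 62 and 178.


0b111110 ^ 0b10110010 = 0b10001100 = 140

140


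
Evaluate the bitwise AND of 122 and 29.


0b1111010 & 0b11101 = 0b11000 = 24

24


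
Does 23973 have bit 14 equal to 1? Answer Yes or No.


0b101110110100101, bit 14 = 1. Yes

Yes


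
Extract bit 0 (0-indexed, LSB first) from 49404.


0b1100000011111100, position 0 = 0

0


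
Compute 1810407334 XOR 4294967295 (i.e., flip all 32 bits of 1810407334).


1810407334 ^ 4294967295 = 2484559961

2484559961


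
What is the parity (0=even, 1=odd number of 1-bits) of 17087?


0b100001010111111 has 9 ones => parity 1

1


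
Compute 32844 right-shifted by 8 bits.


0b1000000001001100 >> 8 = 0b10000000 = 128

128


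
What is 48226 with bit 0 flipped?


48226 ^ (1 << 0) = 48226 ^ 1 = 48227

48227


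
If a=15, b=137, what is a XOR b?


15 ^ 137 = 134

134


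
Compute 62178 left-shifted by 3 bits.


0b1111001011100010 << 3 = 0b1111001011100010000 = 497424

497424


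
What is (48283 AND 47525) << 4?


Step 1: 48283 & 47525 = 47233
Step 2: 47233 << 4 = 755728

755728


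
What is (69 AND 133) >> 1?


Step 1: 69 & 133 = 5
Step 2: 5 >> 1 = 2

2


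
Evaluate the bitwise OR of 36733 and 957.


0b1000111101111101 | 0b1110111101 = 0b1000111111111101 = 36861

36861


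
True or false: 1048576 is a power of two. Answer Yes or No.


0b100000000000000000000. Only one bit set => Yes

Yes


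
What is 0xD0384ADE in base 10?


D0384ADE hex = 3493350110 decimal

3493350110


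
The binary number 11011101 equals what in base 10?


11011101 in decimal = 221

221


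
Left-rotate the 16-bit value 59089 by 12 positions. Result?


Rotate 0b1110011011010001 left by 12 (16-bit) = 0b1111001101101 = 7789

7789


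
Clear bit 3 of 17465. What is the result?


17465 & ~(1 << 3) = 17457

17457


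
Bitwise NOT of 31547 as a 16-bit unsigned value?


~0b111101100111011 = 0b1000010011000100 = 33988 (16-bit unsigned)

33988


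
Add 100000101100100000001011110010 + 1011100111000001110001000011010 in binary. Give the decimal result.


100000101100100000001011110010 + 1011100111000001110001000011010 = 1111101100100101110010100001100 = 2106778892

2106778892


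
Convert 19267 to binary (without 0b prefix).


19267 = 100101101000011 in binary

100101101000011


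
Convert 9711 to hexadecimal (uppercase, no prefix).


9711 = 25EF hex

25EF


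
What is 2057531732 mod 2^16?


2057531732 & 65535 = 29012

29012


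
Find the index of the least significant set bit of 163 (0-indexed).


0b10100011. Lowest set bit at position 0

0


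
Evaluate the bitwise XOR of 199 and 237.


0b11000111 ^ 0b11101101 = 0b101010 = 42

42


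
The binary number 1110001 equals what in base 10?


1110001 in decimal = 113

113


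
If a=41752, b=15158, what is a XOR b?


41752 ^ 15158 = 38958

38958


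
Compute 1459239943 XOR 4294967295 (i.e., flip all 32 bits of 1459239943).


1459239943 ^ 4294967295 = 2835727352

2835727352


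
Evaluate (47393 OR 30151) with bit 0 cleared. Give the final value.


Step 1: 47393 | 30151 = 64999
Step 2: 64999 & ~(1 << 0) = 64998

64998


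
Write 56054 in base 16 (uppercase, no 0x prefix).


56054 = DAF6 hex

DAF6


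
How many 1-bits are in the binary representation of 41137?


0b1010000010110001 has 6 set bits

6


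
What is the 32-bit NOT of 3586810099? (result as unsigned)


~0b11010101110010100110000011110011 = 0b101010001101011001111100001100 = 708157196 (32-bit unsigned)

708157196


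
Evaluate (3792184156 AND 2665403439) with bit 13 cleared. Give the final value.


Step 1: 3792184156 & 2665403439 = 2181562380
Step 2: 2181562380 & ~(1 << 13) = 2181562380

2181562380


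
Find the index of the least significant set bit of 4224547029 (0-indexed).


0b11111011110011010111100011010101. Lowest set bit at position 0

0
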